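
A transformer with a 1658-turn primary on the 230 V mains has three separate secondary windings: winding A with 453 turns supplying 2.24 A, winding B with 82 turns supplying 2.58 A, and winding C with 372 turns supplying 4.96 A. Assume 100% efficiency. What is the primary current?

I_p ≈ 1.85 A

V_A = 230 × 453/1658 = 62.841 V; V_B = 230 × 82/1658 = 11.375 V; V_C = 230 × 372/1658 = 51.604 V.
P_out = V_A I_A + V_B I_B + V_C I_C = 62.841×2.24 + 11.375×2.58 + 51.604×4.96 = 140.76 + 29.348 + 255.96 = 426.07 W.
Ideal ⇒ P_in = P_out, so I_p = P_out/V_p = 426.07/230 = 1.85 A.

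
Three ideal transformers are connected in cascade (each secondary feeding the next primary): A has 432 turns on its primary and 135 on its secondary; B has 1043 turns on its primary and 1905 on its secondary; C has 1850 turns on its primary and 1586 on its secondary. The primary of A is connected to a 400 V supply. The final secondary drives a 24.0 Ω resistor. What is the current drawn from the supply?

I_supply ≈ 3.99 A

After A: V = 400.00 × 135/432 = 125.00 V.
After B: V = 125.00 × 1905/1043 = 228.31 V.
After C: V = 228.31 × 1586/1850 = 195.73 V.
I_load = 195.73/24.0 = 8.1553 A, so P_out = 195.73 × 8.1553 = 1596.2 W.
All ideal ⇒ P_in = P_out, so I_supply = 1596.2/400 = 3.99 A.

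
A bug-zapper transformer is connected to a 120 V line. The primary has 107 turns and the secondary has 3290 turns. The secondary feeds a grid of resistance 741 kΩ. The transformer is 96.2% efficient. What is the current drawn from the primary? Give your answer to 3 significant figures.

V_s = 120 × 3290/107 = 3689.7 V.
I_s = V_s/R = 3689.7/741000 = 0.0049794 A.
P_out = V_s I_s = 3689.7 × 0.0049794 = 18.373 W.
P_in = P_out/η = 18.373/0.962 = 19.098 W.
I_p = P_in/V_p = 19.098/120 = 0.159 A.

I_p ≈ 0.159 A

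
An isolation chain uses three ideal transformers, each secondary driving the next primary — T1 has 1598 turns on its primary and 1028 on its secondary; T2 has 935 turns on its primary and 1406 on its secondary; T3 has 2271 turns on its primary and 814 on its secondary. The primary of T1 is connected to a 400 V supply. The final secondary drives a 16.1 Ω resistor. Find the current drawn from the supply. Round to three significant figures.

After T1: V = 400.00 × 1028/1598 = 257.32 V.
After T2: V = 257.32 × 1406/935 = 386.95 V.
After T3: V = 386.95 × 814/2271 = 138.69 V.
I_load = 138.69/16.1 = 8.6145 A, so P_out = 138.69 × 8.6145 = 1194.8 W.
All ideal ⇒ P_in = P_out, so I_supply = 1194.8/400 = 2.99 A.

I_supply ≈ 2.99 A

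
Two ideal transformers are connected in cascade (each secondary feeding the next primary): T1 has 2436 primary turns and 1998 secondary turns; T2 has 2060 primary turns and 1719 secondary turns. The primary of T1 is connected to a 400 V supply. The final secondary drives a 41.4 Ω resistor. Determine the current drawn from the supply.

I_supply ≈ 4.53 A

After T1: V = 400.00 × 1998/2436 = 328.08 V.
After T2: V = 328.08 × 1719/2060 = 273.77 V.
I_load = 273.77/41.4 = 6.6128 A, so P_out = 273.77 × 6.6128 = 1810.4 W.
All ideal ⇒ P_in = P_out, so I_supply = 1810.4/400 = 4.53 A.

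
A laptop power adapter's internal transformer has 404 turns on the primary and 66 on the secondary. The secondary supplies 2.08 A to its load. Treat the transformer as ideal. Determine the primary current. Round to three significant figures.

For an ideal transformer I_p/I_s = N_s/N_p, so I_p = 2.08 × 66/404 = 0.340 A.

I_p ≈ 0.340 A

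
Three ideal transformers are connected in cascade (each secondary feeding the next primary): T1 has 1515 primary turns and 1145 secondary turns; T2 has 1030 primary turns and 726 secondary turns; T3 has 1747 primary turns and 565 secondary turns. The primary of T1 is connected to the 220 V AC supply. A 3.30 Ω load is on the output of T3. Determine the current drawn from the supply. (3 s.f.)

I_supply ≈ 1.98 A

After T1: V = 220.00 × 1145/1515 = 166.27 V.
After T2: V = 166.27 × 726/1030 = 117.20 V.
After T3: V = 117.20 × 565/1747 = 37.903 V.
I_load = 37.903/3.30 = 11.486 A, so P_out = 37.903 × 11.486 = 435.34 W.
All ideal ⇒ P_in = P_out, so I_supply = 435.34/220 = 1.98 A.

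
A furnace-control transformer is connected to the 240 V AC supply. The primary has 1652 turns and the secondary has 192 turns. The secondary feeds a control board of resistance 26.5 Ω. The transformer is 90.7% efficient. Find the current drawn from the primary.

V_s = 240 × 192/1652 = 27.893 V.
I_s = V_s/R = 27.893/26.5 = 1.0526 A.
P_out = V_s I_s = 27.893 × 1.0526 = 29.360 W.
P_in = P_out/η = 29.360/0.907 = 32.371 W.
I_p = P_in/V_p = 32.371/240 = 0.135 A.

I_p ≈ 0.135 A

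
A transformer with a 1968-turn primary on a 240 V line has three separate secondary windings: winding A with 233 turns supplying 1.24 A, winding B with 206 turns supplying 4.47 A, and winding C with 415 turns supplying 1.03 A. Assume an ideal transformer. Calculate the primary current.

I_p ≈ 0.832 A

V_A = 240 × 233/1968 = 28.415 V; V_B = 240 × 206/1968 = 25.122 V; V_C = 240 × 415/1968 = 50.610 V.
P_out = V_A I_A + V_B I_B + V_C I_C = 28.415×1.24 + 25.122×4.47 + 50.610×1.03 = 35.234 + 112.30 + 52.128 = 199.66 W.
Ideal ⇒ P_in = P_out, so I_p = P_out/V_p = 199.66/240 = 0.832 A.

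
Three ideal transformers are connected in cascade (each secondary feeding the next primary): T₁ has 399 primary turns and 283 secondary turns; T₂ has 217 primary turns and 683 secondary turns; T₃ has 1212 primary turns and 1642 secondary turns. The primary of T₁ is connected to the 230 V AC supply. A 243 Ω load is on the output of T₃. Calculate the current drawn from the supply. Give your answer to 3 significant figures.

I_supply ≈ 8.66 A

After T₁: V = 230.00 × 283/399 = 163.13 V.
After T₂: V = 163.13 × 683/217 = 513.45 V.
After T₃: V = 513.45 × 1642/1212 = 695.62 V.
I_load = 695.62/243 = 2.8626 A, so P_out = 695.62 × 2.8626 = 1991.3 W.
All ideal ⇒ P_in = P_out, so I_supply = 1991.3/230 = 8.66 A.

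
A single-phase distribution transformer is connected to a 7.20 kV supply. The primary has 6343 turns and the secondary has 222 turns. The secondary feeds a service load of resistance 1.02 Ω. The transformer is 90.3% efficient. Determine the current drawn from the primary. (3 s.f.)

V_s = 7200 × 222/6343 = 251.99 V.
I_s = V_s/R = 251.99/1.02 = 247.05 A.
P_out = V_s I_s = 251.99 × 247.05 = 62256 W.
P_in = P_out/η = 62256/0.903 = 68944 W.
I_p = P_in/V_p = 68944/7200 = 9.58 A.

I_p ≈ 9.58 A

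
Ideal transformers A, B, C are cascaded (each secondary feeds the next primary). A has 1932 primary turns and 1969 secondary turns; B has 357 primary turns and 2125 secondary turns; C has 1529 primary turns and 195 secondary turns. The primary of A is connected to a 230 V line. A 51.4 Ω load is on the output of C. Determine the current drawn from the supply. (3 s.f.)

I_supply ≈ 2.68 A

After A: V = 230.00 × 1969/1932 = 234.40 V.
After B: V = 234.40 × 2125/357 = 1395.3 V.
After C: V = 1395.3 × 195/1529 = 177.94 V.
I_load = 177.94/51.4 = 3.4620 A, so P_out = 177.94 × 3.4620 = 616.04 W.
All ideal ⇒ P_in = P_out, so I_supply = 616.04/230 = 2.68 A.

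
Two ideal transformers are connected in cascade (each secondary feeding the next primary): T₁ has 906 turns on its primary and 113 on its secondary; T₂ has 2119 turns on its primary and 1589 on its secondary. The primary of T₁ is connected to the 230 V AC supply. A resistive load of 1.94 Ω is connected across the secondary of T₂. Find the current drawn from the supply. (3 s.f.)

After T₁: V = 230.00 × 113/906 = 28.687 V.
After T₂: V = 28.687 × 1589/2119 = 21.512 V.
I_load = 21.512/1.94 = 11.088 A, so P_out = 21.512 × 11.088 = 238.53 W.
All ideal ⇒ P_in = P_out, so I_supply = 238.53/230 = 1.04 A.

I_supply ≈ 1.04 A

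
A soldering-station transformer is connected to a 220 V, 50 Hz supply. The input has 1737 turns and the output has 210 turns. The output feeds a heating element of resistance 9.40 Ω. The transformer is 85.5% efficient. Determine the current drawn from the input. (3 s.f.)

V_out = 220 × 210/1737 = 26.598 V.
I_out = V_out/R = 26.598/9.40 = 2.8295 A.
P_out = V_out I_out = 26.598 × 2.8295 = 75.259 W.
P_in = P_out/η = 75.259/0.855 = 88.022 W.
I_in = P_in/V_in = 88.022/220 = 0.400 A.

I_in ≈ 0.400 A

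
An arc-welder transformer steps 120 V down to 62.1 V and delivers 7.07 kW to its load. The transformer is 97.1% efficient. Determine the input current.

P_in = P_out/η = 7070/0.971 = 7281.2 W.
I_in = P_in/V_in = 7281.2/120 = 60.7 A.

I_in ≈ 60.7 A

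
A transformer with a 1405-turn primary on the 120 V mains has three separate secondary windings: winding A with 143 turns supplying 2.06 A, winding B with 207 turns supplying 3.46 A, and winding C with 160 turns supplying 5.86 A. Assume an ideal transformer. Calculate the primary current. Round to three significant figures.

V_A = 120 × 143/1405 = 12.214 V; V_B = 120 × 207/1405 = 17.680 V; V_C = 120 × 160/1405 = 13.665 V.
P_out = V_A I_A + V_B I_B + V_C I_C = 12.214×2.06 + 17.680×3.46 + 13.665×5.86 = 25.160 + 61.172 + 80.080 = 166.41 W.
Ideal ⇒ P_in = P_out, so I_p = P_out/V_p = 166.41/120 = 1.39 A.

I_p ≈ 1.39 A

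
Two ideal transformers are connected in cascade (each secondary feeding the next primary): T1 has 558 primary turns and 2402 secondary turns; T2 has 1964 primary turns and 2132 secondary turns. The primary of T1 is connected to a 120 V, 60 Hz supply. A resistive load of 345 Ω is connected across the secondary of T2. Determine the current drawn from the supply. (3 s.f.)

I_supply ≈ 7.60 A

After T1: V = 120.00 × 2402/558 = 516.56 V.
After T2: V = 516.56 × 2132/1964 = 560.75 V.
I_load = 560.75/345 = 1.6253 A, so P_out = 560.75 × 1.6253 = 911.41 W.
All ideal ⇒ P_in = P_out, so I_supply = 911.41/120 = 7.60 A.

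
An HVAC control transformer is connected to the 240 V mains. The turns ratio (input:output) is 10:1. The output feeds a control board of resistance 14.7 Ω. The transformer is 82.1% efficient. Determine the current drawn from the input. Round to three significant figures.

V_out = 240 × 1/10 = 24.000 V.
I_out = V_out/R = 24.000/14.7 = 1.6327 A.
P_out = V_out I_out = 24.000 × 1.6327 = 39.184 W.
P_in = P_out/η = 39.184/0.821 = 47.727 W.
I_in = P_in/V_in = 47.727/240 = 0.199 A.

I_in ≈ 0.199 A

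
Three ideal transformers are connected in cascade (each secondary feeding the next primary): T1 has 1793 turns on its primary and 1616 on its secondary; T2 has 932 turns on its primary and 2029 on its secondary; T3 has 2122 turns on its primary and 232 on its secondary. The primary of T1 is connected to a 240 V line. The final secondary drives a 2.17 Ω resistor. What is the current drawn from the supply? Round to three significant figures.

I_supply ≈ 5.09 A

After T1: V = 240.00 × 1616/1793 = 216.31 V.
After T2: V = 216.31 × 2029/932 = 470.91 V.
After T3: V = 470.91 × 232/2122 = 51.485 V.
I_load = 51.485/2.17 = 23.726 A, so P_out = 51.485 × 23.726 = 1221.5 W.
All ideal ⇒ P_in = P_out, so I_supply = 1221.5/240 = 5.09 A.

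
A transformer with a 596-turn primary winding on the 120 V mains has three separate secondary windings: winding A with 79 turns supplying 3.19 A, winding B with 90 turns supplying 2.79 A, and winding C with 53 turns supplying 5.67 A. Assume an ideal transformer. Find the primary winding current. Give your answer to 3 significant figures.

I_p ≈ 1.35 A

V_A = 120 × 79/596 = 15.906 V; V_B = 120 × 90/596 = 18.121 V; V_C = 120 × 53/596 = 10.671 V.
P_out = V_A I_A + V_B I_B + V_C I_C = 15.906×3.19 + 18.121×2.79 + 10.671×5.67 = 50.740 + 50.557 + 60.505 = 161.80 W.
Ideal ⇒ P_in = P_out, so I_p = P_out/V_p = 161.80/120 = 1.35 A.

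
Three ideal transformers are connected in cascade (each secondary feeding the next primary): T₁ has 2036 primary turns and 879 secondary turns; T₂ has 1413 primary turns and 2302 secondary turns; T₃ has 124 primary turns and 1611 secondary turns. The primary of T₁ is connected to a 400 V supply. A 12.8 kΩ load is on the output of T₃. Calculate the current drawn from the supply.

I_supply ≈ 2.61 A

Secondary of T₁: V = 400.00 × 879/2036 = 172.69 V.
Secondary of T₂: V = 172.69 × 2302/1413 = 281.34 V.
Secondary of T₃: V = 281.34 × 1611/124 = 3655.2 V.
I_load = 3655.2/12800 = 0.28556 A, so P_out = 3655.2 × 0.28556 = 1043.8 W.
All ideal ⇒ P_in = P_out, so I_supply = 1043.8/400 = 2.61 A.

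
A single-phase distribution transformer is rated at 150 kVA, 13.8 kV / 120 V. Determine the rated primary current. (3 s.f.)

I_p = S/V_p = 150000/13800 = 10.9 A.

I_p ≈ 10.9 A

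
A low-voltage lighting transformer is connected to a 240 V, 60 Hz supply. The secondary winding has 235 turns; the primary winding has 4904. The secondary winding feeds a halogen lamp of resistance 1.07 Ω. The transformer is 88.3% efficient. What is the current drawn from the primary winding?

V_s = 240 × 235/4904 = 11.501 V.
I_s = V_s/R = 11.501/1.07 = 10.748 A.
P_out = V_s I_s = 11.501 × 10.748 = 123.62 W.
P_in = P_out/η = 123.62/0.883 = 140.00 W.
I_p = P_in/V_p = 140.00/240 = 0.583 A.

I_p ≈ 0.583 A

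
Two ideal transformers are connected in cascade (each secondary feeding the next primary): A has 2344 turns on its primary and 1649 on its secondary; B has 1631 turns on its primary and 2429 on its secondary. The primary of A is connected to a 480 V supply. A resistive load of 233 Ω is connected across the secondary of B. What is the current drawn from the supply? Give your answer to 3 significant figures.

Secondary of A: V = 480.00 × 1649/2344 = 337.68 V.
Secondary of B: V = 337.68 × 2429/1631 = 502.90 V.
I_load = 502.90/233 = 2.1584 A, so P_out = 502.90 × 2.1584 = 1085.4 W.
All ideal ⇒ P_in = P_out, so I_supply = 1085.4/480 = 2.26 A.

I_supply ≈ 2.26 A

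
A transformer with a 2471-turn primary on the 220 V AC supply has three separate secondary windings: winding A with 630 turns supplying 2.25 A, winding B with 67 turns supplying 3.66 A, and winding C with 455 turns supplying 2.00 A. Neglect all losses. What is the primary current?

V_A = 220 × 630/2471 = 56.091 V; V_B = 220 × 67/2471 = 5.9652 V; V_C = 220 × 455/2471 = 40.510 V.
P_out = V_A I_A + V_B I_B + V_C I_C = 56.091×2.25 + 5.9652×3.66 + 40.510×2.00 = 126.20 + 21.833 + 81.020 = 229.06 W.
Ideal ⇒ P_in = P_out, so I_p = P_out/V_p = 229.06/220 = 1.04 A.

I_p ≈ 1.04 A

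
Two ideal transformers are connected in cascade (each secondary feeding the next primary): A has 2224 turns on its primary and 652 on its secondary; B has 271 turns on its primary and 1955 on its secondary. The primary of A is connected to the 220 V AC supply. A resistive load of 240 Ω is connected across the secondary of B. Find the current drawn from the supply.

I_supply ≈ 4.10 A

After A: V = 220.00 × 652/2224 = 64.496 V.
After B: V = 64.496 × 1955/271 = 465.28 V.
I_load = 465.28/240 = 1.9387 A, so P_out = 465.28 × 1.9387 = 902.02 W.
All ideal ⇒ P_in = P_out, so I_supply = 902.02/220 = 4.10 A.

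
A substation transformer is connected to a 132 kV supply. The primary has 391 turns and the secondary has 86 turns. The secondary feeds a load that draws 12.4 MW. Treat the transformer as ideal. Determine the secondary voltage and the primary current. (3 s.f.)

V_s = V_p × N_s/N_p = 132000 × 86/391 = 29033 V.
I_s = P/V_s = 1.24×10^7/29033 = 427.10 A.
I_p = I_s × N_s/N_p = 427.10 × 86/391 = 93.9 A.

V_s ≈ 29000 V, I_p ≈ 93.9 A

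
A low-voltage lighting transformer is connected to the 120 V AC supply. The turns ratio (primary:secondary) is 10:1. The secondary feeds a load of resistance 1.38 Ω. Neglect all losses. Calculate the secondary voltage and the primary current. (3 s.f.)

V_s ≈ 12.0 V, I_p ≈ 0.870 A

V_s = V_p × N_s/N_p = 120 × 1/10 = 12.000 V.
I_s = V_s/R = 12.000/1.38 = 8.6957 A.
I_p = I_s × N_s/N_p = 8.6957 × 1/10 = 0.870 A.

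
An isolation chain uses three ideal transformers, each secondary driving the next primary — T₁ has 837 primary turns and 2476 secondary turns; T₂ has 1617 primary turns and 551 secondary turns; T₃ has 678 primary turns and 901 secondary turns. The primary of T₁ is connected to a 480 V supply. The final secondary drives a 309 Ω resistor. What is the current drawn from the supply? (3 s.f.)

I_supply ≈ 2.79 A

Secondary of T₁: V = 480.00 × 2476/837 = 1419.9 V.
Secondary of T₂: V = 1419.9 × 551/1617 = 483.85 V.
Secondary of T₃: V = 483.85 × 901/678 = 642.99 V.
I_load = 642.99/309 = 2.0809 A, so P_out = 642.99 × 2.0809 = 1338.0 W.
All ideal ⇒ P_in = P_out, so I_supply = 1338.0/480 = 2.79 A.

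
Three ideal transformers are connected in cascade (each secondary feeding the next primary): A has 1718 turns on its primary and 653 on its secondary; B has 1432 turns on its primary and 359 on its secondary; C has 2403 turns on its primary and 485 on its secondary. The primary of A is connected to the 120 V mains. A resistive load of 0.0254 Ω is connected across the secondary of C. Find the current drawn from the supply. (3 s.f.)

After A: V = 120.00 × 653/1718 = 45.611 V.
After B: V = 45.611 × 359/1432 = 11.435 V.
After C: V = 11.435 × 485/2403 = 2.3079 V.
I_load = 2.3079/0.0254 = 90.861 A, so P_out = 2.3079 × 90.861 = 209.69 W.
All ideal ⇒ P_in = P_out, so I_supply = 209.69/120 = 1.75 A.

I_supply ≈ 1.75 A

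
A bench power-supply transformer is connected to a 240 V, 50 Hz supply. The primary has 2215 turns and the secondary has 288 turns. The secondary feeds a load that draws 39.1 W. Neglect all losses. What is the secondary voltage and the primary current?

V_s = V_p × N_s/N_p = 240 × 288/2215 = 31.205 V.
I_s = P/V_s = 39.1/31.205 = 1.2530 A.
I_p = I_s × N_s/N_p = 1.2530 × 288/2215 = 0.163 A.

V_s ≈ 31.2 V, I_p ≈ 0.163 A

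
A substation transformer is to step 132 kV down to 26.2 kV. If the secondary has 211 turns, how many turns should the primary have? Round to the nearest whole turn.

N_p = 1063 turns

N_p/N_s = V_p/V_s, so N_p = 211 × 132000/26200 = 1063.1 ≈ 1063 turns.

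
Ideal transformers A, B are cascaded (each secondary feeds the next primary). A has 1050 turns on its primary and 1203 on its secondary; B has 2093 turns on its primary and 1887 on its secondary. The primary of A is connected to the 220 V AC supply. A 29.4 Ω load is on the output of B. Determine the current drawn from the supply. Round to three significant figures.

After A: V = 220.00 × 1203/1050 = 252.06 V.
After B: V = 252.06 × 1887/2093 = 227.25 V.
I_load = 227.25/29.4 = 7.7296 A, so P_out = 227.25 × 7.7296 = 1756.5 W.
All ideal ⇒ P_in = P_out, so I_supply = 1756.5/220 = 7.98 A.

I_supply ≈ 7.98 A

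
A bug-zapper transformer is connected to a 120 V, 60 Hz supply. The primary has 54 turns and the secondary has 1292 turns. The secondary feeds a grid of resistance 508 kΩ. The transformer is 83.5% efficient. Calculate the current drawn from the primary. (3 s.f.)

V_s = 120 × 1292/54 = 2871.1 V.
I_s = V_s/R = 2871.1/508000 = 0.0056518 A.
P_out = V_s I_s = 2871.1 × 0.0056518 = 16.227 W.
P_in = P_out/η = 16.227/0.835 = 19.433 W.
I_p = P_in/V_p = 19.433/120 = 0.162 A.

I_p ≈ 0.162 A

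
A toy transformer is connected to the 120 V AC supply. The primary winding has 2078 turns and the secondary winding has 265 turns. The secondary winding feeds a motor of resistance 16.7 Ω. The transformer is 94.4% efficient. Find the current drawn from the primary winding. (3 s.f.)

I_p ≈ 0.124 A

V_s = 120 × 265/2078 = 15.303 V.
I_s = V_s/R = 15.303/16.7 = 0.91636 A.
P_out = V_s I_s = 15.303 × 0.91636 = 14.023 W.
P_in = P_out/η = 14.023/0.944 = 14.855 W.
I_p = P_in/V_p = 14.855/120 = 0.124 A.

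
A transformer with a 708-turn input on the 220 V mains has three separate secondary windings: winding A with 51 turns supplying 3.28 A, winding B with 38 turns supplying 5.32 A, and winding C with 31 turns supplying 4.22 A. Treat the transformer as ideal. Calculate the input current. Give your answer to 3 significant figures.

I_in ≈ 0.707 A

V_A = 220 × 51/708 = 15.847 V; V_B = 220 × 38/708 = 11.808 V; V_C = 220 × 31/708 = 9.6328 V.
P_out = V_A I_A + V_B I_B + V_C I_C = 15.847×3.28 + 11.808×5.32 + 9.6328×4.22 = 51.980 + 62.818 + 40.650 = 155.45 W.
Ideal ⇒ P_in = P_out, so I_in = P_out/V_in = 155.45/220 = 0.707 A.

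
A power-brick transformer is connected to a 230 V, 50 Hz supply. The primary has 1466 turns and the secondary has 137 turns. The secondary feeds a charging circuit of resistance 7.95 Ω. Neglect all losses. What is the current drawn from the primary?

V_s = V_p × N_s/N_p = 230 × 137/1466 = 21.494 V.
I_s = V_s/R = 21.494/7.95 = 2.7036 A.
For an ideal transformer I_p N_p = I_s N_s, so I_p = 2.7036 × 137/1466 = 0.253 A.

I_p ≈ 0.253 A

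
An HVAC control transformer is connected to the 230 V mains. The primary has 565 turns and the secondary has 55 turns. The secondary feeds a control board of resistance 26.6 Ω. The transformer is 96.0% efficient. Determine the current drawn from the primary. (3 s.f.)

I_p ≈ 0.0853 A

V_s = 230 × 55/565 = 22.389 V.
I_s = V_s/R = 22.389/26.6 = 0.84171 A.
P_out = V_s I_s = 22.389 × 0.84171 = 18.845 W.
P_in = P_out/η = 18.845/0.960 = 19.630 W.
I_p = P_in/V_p = 19.630/230 = 0.0853 A.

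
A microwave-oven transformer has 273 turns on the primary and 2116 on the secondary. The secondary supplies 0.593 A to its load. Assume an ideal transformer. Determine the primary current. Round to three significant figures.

I_p ≈ 4.60 A

For an ideal transformer I_p/I_s = N_s/N_p, so I_p = 0.593 × 2116/273 = 4.60 A.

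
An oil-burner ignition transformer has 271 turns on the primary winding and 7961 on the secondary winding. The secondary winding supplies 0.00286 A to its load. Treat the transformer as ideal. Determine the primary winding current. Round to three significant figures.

For an ideal transformer I_p/I_s = N_s/N_p, so I_p = 0.00286 × 7961/271 = 0.0840 A.

I_p ≈ 0.0840 A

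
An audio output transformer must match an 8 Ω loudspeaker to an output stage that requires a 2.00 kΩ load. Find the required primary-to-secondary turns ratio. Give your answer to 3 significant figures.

N_p/N_s ≈ 15.8

Z_p/Z_s = (N_p/N_s)², so N_p/N_s = √(2000/8) = √250 = 15.8.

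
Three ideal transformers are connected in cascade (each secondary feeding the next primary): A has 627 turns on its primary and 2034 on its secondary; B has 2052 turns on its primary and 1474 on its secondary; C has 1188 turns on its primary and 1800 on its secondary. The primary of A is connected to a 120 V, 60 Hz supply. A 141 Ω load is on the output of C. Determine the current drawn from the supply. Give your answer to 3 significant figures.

Secondary of A: V = 120.00 × 2034/627 = 389.28 V.
Secondary of B: V = 389.28 × 1474/2052 = 279.63 V.
Secondary of C: V = 279.63 × 1800/1188 = 423.68 V.
I_load = 423.68/141 = 3.0048 A, so P_out = 423.68 × 3.0048 = 1273.1 W.
All ideal ⇒ P_in = P_out, so I_supply = 1273.1/120 = 10.6 A.

I_supply ≈ 10.6 A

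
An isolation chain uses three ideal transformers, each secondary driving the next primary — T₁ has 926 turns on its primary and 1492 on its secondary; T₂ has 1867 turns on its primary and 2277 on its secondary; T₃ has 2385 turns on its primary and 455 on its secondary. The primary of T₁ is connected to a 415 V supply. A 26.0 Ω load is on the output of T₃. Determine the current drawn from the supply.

I_supply ≈ 2.24 A

Secondary of T₁: V = 415.00 × 1492/926 = 668.66 V.
Secondary of T₂: V = 668.66 × 2277/1867 = 815.50 V.
Secondary of T₃: V = 815.50 × 455/2385 = 155.58 V.
I_load = 155.58/26.0 = 5.9838 A, so P_out = 155.58 × 5.9838 = 930.94 W.
All ideal ⇒ P_in = P_out, so I_supply = 930.94/415 = 2.24 A.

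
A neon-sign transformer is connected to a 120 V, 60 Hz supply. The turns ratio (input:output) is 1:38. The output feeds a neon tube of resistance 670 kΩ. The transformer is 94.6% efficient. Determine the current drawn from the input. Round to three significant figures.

I_in ≈ 0.273 A

V_out = 120 × 38/1 = 4560.0 V.
I_out = V_out/R = 4560.0/670000 = 0.0068060 A.
P_out = V_out I_out = 4560.0 × 0.0068060 = 31.035 W.
P_in = P_out/η = 31.035/0.946 = 32.807 W.
I_in = P_in/V_in = 32.807/120 = 0.273 A.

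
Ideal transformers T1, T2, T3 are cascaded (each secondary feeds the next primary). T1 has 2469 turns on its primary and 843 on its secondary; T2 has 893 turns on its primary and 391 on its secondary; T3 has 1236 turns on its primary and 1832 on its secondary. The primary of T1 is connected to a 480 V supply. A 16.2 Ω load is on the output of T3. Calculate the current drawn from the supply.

After T1: V = 480.00 × 843/2469 = 163.89 V.
After T2: V = 163.89 × 391/893 = 71.758 V.
After T3: V = 71.758 × 1832/1236 = 106.36 V.
I_load = 106.36/16.2 = 6.5655 A, so P_out = 106.36 × 6.5655 = 698.30 W.
All ideal ⇒ P_in = P_out, so I_supply = 698.30/480 = 1.45 A.

I_supply ≈ 1.45 A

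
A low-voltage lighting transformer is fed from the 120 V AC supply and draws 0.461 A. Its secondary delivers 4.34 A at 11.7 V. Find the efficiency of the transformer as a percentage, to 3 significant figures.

P_in = 120 × 0.461 = 55.3200 W.
P_out = 11.7 × 4.34 = 50.7780 W.
η = P_out/P_in = 50.7780/55.3200 = 0.918.

η ≈ 91.8%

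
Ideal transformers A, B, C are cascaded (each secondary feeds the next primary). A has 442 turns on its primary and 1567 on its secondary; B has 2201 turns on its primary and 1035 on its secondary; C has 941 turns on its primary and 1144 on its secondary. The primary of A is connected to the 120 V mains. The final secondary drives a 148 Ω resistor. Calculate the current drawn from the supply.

I_supply ≈ 3.33 A

After A: V = 120.00 × 1567/442 = 425.43 V.
After B: V = 425.43 × 1035/2201 = 200.05 V.
After C: V = 200.05 × 1144/941 = 243.21 V.
I_load = 243.21/148 = 1.6433 A, so P_out = 243.21 × 1.6433 = 399.68 W.
All ideal ⇒ P_in = P_out, so I_supply = 399.68/120 = 3.33 A.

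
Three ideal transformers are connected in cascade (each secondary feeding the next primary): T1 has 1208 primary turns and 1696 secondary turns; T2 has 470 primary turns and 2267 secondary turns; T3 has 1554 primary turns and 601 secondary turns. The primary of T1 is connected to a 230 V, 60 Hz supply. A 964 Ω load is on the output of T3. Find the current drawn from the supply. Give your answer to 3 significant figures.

Secondary of T1: V = 230.00 × 1696/1208 = 322.91 V.
Secondary of T2: V = 322.91 × 2267/470 = 1557.5 V.
Secondary of T3: V = 1557.5 × 601/1554 = 602.37 V.
I_load = 602.37/964 = 0.62487 A, so P_out = 602.37 × 0.62487 = 376.40 W.
All ideal ⇒ P_in = P_out, so I_supply = 376.40/230 = 1.64 A.

I_supply ≈ 1.64 A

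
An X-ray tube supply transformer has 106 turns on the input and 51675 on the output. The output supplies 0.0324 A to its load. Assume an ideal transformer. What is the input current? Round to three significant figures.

For an ideal transformer I_in/I_out = N_out/N_in, so I_in = 0.0324 × 51675/106 = 15.8 A.

I_in ≈ 15.8 A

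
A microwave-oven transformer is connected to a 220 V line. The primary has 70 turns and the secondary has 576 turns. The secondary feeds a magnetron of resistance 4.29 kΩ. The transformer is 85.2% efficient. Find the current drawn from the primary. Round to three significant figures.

I_p ≈ 4.08 A

V_s = 220 × 576/70 = 1810.3 V.
I_s = V_s/R = 1810.3/4290 = 0.42198 A.
P_out = V_s I_s = 1810.3 × 0.42198 = 763.90 W.
P_in = P_out/η = 763.90/0.852 = 896.60 W.
I_p = P_in/V_p = 896.60/220 = 4.08 A.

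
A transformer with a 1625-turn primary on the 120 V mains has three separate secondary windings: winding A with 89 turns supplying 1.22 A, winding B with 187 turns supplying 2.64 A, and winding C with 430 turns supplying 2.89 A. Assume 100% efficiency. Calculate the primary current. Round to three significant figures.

V_A = 120 × 89/1625 = 6.5723 V; V_B = 120 × 187/1625 = 13.809 V; V_C = 120 × 430/1625 = 31.754 V.
P_out = V_A I_A + V_B I_B + V_C I_C = 6.5723×1.22 + 13.809×2.64 + 31.754×2.89 = 8.0182 + 36.456 + 91.769 = 136.24 W.
Ideal ⇒ P_in = P_out, so I_p = P_out/V_p = 136.24/120 = 1.14 A.

I_p ≈ 1.14 A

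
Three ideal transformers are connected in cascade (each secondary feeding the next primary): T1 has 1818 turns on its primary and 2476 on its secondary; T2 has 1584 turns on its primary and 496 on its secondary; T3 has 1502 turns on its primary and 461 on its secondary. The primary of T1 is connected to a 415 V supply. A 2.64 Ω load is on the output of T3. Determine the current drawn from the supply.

I_supply ≈ 2.69 A

Secondary of T1: V = 415.00 × 2476/1818 = 565.20 V.
Secondary of T2: V = 565.20 × 496/1584 = 176.98 V.
Secondary of T3: V = 176.98 × 461/1502 = 54.320 V.
I_load = 54.320/2.64 = 20.576 A, so P_out = 54.320 × 20.576 = 1117.7 W.
All ideal ⇒ P_in = P_out, so I_supply = 1117.7/415 = 2.69 A.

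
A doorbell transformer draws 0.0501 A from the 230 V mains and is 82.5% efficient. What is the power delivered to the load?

P_out ≈ 9.51 W

P_in = V_in I_in = 230 × 0.0501 = 11.523 W.
P_out = η P_in = 0.825 × 11.523 = 9.51 W.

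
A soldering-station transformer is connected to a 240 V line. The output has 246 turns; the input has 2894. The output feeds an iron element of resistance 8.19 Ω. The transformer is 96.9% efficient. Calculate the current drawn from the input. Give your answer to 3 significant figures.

V_out = 240 × 246/2894 = 20.401 V.
I_out = V_out/R = 20.401/8.19 = 2.4909 A.
P_out = V_out I_out = 20.401 × 2.4909 = 50.817 W.
P_in = P_out/η = 50.817/0.969 = 52.443 W.
I_in = P_in/V_in = 52.443/240 = 0.219 A.

I_in ≈ 0.219 A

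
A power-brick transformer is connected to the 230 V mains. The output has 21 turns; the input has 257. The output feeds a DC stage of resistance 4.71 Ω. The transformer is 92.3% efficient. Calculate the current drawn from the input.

V_out = 230 × 21/257 = 18.794 V.
I_out = V_out/R = 18.794/4.71 = 3.9902 A.
P_out = V_out I_out = 18.794 × 3.9902 = 74.991 W.
P_in = P_out/η = 74.991/0.923 = 81.247 W.
I_in = P_in/V_in = 81.247/230 = 0.353 A.

I_in ≈ 0.353 A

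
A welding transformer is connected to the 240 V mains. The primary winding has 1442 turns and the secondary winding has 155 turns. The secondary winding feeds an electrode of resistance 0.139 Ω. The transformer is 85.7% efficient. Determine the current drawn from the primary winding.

I_p ≈ 23.3 A

V_s = 240 × 155/1442 = 25.798 V.
I_s = V_s/R = 25.798/0.139 = 185.59 A.
P_out = V_s I_s = 25.798 × 185.59 = 4787.9 W.
P_in = P_out/η = 4787.9/0.857 = 5586.8 W.
I_p = P_in/V_p = 5586.8/240 = 23.3 A.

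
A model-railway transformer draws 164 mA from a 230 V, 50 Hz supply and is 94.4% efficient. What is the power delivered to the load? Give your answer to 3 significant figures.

P_in = V_p I_p = 230 × 0.164 = 37.720 W.
P_out = η P_in = 0.944 × 37.720 = 35.6 W.

P_out ≈ 35.6 W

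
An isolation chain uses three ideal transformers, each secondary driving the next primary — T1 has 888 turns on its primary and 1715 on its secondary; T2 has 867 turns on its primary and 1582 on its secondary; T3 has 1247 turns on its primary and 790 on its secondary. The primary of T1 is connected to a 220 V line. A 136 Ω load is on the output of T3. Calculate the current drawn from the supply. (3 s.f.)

I_supply ≈ 8.06 A

Secondary of T1: V = 220.00 × 1715/888 = 424.89 V.
Secondary of T2: V = 424.89 × 1582/867 = 775.28 V.
Secondary of T3: V = 775.28 × 790/1247 = 491.16 V.
I_load = 491.16/136 = 3.6115 A, so P_out = 491.16 × 3.6115 = 1773.8 W.
All ideal ⇒ P_in = P_out, so I_supply = 1773.8/220 = 8.06 A.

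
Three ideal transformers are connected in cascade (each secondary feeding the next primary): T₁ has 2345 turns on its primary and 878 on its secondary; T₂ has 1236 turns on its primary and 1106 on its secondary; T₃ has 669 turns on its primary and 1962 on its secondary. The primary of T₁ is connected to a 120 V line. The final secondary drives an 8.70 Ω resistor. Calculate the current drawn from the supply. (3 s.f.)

After T₁: V = 120.00 × 878/2345 = 44.930 V.
After T₂: V = 44.930 × 1106/1236 = 40.204 V.
After T₃: V = 40.204 × 1962/669 = 117.91 V.
I_load = 117.91/8.70 = 13.553 A, so P_out = 117.91 × 13.553 = 1598.0 W.
All ideal ⇒ P_in = P_out, so I_supply = 1598.0/120 = 13.3 A.

I_supply ≈ 13.3 A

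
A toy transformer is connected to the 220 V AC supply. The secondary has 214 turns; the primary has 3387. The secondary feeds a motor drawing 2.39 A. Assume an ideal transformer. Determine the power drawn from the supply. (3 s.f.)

P ≈ 33.2 W

I_p = I_s × N_s/N_p = 2.39 × 214/3387 = 0.15101 A.
P = V_p I_p = 220 × 0.15101 = 33.2 W.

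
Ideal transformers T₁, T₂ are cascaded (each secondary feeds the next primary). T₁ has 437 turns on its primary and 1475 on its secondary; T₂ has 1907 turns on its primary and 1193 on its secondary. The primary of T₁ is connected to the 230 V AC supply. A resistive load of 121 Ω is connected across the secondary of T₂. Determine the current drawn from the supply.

After T₁: V = 230.00 × 1475/437 = 776.32 V.
After T₂: V = 776.32 × 1193/1907 = 485.66 V.
I_load = 485.66/121 = 4.0137 A, so P_out = 485.66 × 4.0137 = 1949.3 W.
All ideal ⇒ P_in = P_out, so I_supply = 1949.3/230 = 8.48 A.

I_supply ≈ 8.48 A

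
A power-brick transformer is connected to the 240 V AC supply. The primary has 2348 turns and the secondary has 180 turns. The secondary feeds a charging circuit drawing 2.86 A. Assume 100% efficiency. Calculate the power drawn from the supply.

I_p = I_s × N_s/N_p = 2.86 × 180/2348 = 0.21925 A.
P = V_p I_p = 240 × 0.21925 = 52.6 W.

P ≈ 52.6 W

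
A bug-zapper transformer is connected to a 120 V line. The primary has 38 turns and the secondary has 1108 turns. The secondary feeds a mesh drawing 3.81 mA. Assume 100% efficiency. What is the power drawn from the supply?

I_p = I_s × N_s/N_p = 0.00381 × 1108/38 = 0.11109 A.
P = V_p I_p = 120 × 0.11109 = 13.3 W.

P ≈ 13.3 W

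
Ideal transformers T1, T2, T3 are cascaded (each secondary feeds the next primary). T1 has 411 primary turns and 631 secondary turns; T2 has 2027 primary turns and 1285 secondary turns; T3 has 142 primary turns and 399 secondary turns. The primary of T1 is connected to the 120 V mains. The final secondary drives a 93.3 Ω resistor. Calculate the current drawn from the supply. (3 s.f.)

I_supply ≈ 9.62 A

After T1: V = 120.00 × 631/411 = 184.23 V.
After T2: V = 184.23 × 1285/2027 = 116.79 V.
After T3: V = 116.79 × 399/142 = 328.17 V.
I_load = 328.17/93.3 = 3.5174 A, so P_out = 328.17 × 3.5174 = 1154.3 W.
All ideal ⇒ P_in = P_out, so I_supply = 1154.3/120 = 9.62 A.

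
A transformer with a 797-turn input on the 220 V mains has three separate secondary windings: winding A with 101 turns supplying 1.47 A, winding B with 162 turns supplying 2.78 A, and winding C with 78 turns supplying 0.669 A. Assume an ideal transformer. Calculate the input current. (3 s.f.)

I_in ≈ 0.817 A

V_A = 220 × 101/797 = 27.880 V; V_B = 220 × 162/797 = 44.718 V; V_C = 220 × 78/797 = 21.531 V.
P_out = V_A I_A + V_B I_B + V_C I_C = 27.880×1.47 + 44.718×2.78 + 21.531×0.669 = 40.983 + 124.32 + 14.404 = 179.70 W.
Ideal ⇒ P_in = P_out, so I_in = P_out/V_in = 179.70/220 = 0.817 A.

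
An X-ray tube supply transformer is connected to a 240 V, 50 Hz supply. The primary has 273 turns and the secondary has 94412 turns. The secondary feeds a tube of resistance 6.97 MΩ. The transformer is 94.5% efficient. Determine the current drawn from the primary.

I_p ≈ 4.36 A

V_s = 240 × 94412/273 = 83000 V.
I_s = V_s/R = 83000/(6.97×10^6) = 0.011908 A.
P_out = V_s I_s = 83000 × 0.011908 = 988.37 W.
P_in = P_out/η = 988.37/0.945 = 1045.9 W.
I_p = P_in/V_p = 1045.9/240 = 4.36 A.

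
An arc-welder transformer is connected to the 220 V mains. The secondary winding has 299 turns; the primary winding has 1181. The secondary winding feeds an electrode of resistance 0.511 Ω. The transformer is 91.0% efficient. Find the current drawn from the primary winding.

I_p ≈ 30.3 A

V_s = 220 × 299/1181 = 55.699 V.
I_s = V_s/R = 55.699/0.511 = 109.00 A.
P_out = V_s I_s = 55.699 × 109.00 = 6071.1 W.
P_in = P_out/η = 6071.1/0.910 = 6671.5 W.
I_p = P_in/V_p = 6671.5/220 = 30.3 A.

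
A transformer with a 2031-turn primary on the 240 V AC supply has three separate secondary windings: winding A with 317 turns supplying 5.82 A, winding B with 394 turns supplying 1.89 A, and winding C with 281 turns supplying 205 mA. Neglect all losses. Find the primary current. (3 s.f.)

I_p ≈ 1.30 A

V_A = 240 × 317/2031 = 37.459 V; V_B = 240 × 394/2031 = 46.558 V; V_C = 240 × 281/2031 = 33.205 V.
P_out = V_A I_A + V_B I_B + V_C I_C = 37.459×5.82 + 46.558×1.89 + 33.205×0.205 = 218.01 + 87.995 + 6.8071 = 312.82 W.
Ideal ⇒ P_in = P_out, so I_p = P_out/V_p = 312.82/240 = 1.30 A.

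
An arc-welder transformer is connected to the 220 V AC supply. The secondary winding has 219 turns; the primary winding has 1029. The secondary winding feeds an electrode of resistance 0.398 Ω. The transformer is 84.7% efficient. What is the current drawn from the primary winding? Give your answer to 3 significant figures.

I_p ≈ 29.6 A

V_s = 220 × 219/1029 = 46.822 V.
I_s = V_s/R = 46.822/0.398 = 117.64 A.
P_out = V_s I_s = 46.822 × 117.64 = 5508.3 W.
P_in = P_out/η = 5508.3/0.847 = 6503.3 W.
I_p = P_in/V_p = 6503.3/220 = 29.6 A.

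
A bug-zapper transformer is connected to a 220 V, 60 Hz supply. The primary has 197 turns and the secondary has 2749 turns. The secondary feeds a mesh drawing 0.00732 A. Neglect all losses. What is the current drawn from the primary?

For an ideal transformer I_p N_p = I_s N_s, so I_p = 0.00732 × 2749/197 = 0.102 A.

I_p ≈ 0.102 A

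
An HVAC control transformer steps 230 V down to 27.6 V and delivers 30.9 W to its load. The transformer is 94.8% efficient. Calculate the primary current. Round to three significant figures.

I_p ≈ 0.142 A

P_in = P_out/η = 30.9/0.948 = 32.595 W.
I_p = P_in/V_p = 32.595/230 = 0.142 A.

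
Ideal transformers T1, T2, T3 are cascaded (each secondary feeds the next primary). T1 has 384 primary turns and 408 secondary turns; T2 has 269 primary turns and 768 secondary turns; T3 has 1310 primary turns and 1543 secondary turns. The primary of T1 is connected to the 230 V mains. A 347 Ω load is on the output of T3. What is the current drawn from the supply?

I_supply ≈ 8.46 A

Secondary of T1: V = 230.00 × 408/384 = 244.38 V.
Secondary of T2: V = 244.38 × 768/269 = 697.70 V.
Secondary of T3: V = 697.70 × 1543/1310 = 821.79 V.
I_load = 821.79/347 = 2.3683 A, so P_out = 821.79 × 2.3683 = 1946.2 W.
All ideal ⇒ P_in = P_out, so I_supply = 1946.2/230 = 8.46 A.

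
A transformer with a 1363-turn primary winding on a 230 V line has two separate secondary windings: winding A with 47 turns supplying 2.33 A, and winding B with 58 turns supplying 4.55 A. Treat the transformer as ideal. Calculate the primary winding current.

V_A = 230 × 47/1363 = 7.9310 V; V_B = 230 × 58/1363 = 9.7872 V.
P_out = V_A I_A + V_B I_B = 7.9310×2.33 + 9.7872×4.55 = 18.479 + 44.532 = 63.011 W.
Ideal ⇒ P_in = P_out, so I_p = P_out/V_p = 63.011/230 = 0.274 A.

I_p ≈ 0.274 A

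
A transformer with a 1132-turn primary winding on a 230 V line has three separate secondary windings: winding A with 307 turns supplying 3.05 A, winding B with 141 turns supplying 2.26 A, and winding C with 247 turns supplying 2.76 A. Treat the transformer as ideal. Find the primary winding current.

V_A = 230 × 307/1132 = 62.376 V; V_B = 230 × 141/1132 = 28.648 V; V_C = 230 × 247/1132 = 50.186 V.
P_out = V_A I_A + V_B I_B + V_C I_C = 62.376×3.05 + 28.648×2.26 + 50.186×2.76 = 190.25 + 64.745 + 138.51 = 393.51 W.
Ideal ⇒ P_in = P_out, so I_p = P_out/V_p = 393.51/230 = 1.71 A.

I_p ≈ 1.71 A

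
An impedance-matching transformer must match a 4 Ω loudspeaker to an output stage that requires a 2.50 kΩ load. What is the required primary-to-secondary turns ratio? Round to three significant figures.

Z_p/Z_s = (N_p/N_s)², so N_p/N_s = √(2500/4) = √625 = 25.0.

N_p/N_s ≈ 25.0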